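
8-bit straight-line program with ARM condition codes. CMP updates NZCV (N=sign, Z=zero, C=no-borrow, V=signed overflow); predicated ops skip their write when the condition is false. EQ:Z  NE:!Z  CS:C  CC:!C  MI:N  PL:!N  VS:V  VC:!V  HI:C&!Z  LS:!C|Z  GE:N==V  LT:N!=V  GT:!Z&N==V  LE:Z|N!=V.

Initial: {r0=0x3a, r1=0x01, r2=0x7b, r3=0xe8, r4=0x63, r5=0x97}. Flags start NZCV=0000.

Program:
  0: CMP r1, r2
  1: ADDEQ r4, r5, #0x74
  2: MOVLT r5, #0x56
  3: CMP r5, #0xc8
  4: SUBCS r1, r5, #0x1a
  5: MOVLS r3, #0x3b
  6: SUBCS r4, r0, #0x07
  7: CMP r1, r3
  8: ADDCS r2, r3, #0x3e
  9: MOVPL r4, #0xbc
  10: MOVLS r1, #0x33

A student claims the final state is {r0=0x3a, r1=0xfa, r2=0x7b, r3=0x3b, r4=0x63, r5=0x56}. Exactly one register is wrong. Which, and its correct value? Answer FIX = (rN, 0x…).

[0] flags=1000 → (cmp)
[1] flags=1000 EQ?F → skip
[2] flags=1000 LT?T → r5=0x56
[3] flags=1001 → (cmp)
[4] flags=1001 CS?F → skip
[5] flags=1001 LS?T → r3=0x3b
[6] flags=1001 CS?F → skip
[7] flags=1000 → (cmp)
[8] flags=1000 CS?F → skip
[9] flags=1000 PL?F → skip
[10] flags=1000 LS?T → r1=0x33

FIX = (r1, 0x33)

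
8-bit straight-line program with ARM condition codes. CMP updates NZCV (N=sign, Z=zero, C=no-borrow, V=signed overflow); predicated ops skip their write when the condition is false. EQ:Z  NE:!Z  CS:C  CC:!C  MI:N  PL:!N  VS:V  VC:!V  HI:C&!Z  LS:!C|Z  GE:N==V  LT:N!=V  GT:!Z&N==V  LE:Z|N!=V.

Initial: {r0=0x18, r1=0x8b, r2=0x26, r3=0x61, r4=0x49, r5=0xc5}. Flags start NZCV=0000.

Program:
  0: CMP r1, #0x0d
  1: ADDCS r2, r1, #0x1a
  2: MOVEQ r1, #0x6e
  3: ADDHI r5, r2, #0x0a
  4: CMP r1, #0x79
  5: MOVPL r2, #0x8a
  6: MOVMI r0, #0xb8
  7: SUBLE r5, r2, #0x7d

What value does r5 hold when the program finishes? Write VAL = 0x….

VAL = 0x0d

[0] flags=0011 → (cmp)
[1] flags=0011 CS?T → r2=0xa5
[2] flags=0011 EQ?F → skip
[3] flags=0011 HI?T → r5=0xaf
[4] flags=0011 → (cmp)
[5] flags=0011 PL?T → r2=0x8a
[6] flags=0011 MI?F → skip
[7] flags=0011 LE?T → r5=0x0d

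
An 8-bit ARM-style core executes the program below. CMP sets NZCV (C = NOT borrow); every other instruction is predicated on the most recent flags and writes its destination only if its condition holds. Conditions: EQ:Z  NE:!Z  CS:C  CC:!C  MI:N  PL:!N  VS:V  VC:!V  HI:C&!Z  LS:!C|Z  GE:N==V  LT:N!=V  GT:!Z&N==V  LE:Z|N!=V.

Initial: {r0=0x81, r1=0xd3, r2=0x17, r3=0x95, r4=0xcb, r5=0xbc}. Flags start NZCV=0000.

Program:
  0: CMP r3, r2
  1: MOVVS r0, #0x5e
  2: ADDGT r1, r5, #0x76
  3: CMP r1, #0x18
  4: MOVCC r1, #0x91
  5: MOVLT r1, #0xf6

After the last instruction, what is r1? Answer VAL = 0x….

[0] flags=0011 → (cmp)
[1] flags=0011 VS?T → r0=0x5e
[2] flags=0011 GT?F → skip
[3] flags=1010 → (cmp)
[4] flags=1010 CC?F → skip
[5] flags=1010 LT?T → r1=0xf6

VAL = 0xf6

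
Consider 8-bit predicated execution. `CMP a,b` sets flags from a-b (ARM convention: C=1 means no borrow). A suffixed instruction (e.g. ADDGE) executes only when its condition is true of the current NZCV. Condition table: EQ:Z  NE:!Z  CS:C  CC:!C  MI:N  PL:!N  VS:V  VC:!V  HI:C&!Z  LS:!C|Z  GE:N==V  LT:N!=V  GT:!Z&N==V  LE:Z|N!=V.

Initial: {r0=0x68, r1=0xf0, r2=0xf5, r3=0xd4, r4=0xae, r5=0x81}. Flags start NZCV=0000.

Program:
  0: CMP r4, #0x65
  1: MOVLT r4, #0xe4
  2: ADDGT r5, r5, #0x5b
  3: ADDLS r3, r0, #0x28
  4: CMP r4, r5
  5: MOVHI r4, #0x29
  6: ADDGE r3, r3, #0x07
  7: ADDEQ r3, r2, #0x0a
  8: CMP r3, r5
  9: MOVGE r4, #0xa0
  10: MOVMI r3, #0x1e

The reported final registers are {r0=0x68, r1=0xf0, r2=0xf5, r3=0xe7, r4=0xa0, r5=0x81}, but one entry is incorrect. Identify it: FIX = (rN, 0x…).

[0] flags=0011 → (cmp)
[1] flags=0011 LT?T → r4=0xe4
[2] flags=0011 GT?F → skip
[3] flags=0011 LS?F → skip
[4] flags=0010 → (cmp)
[5] flags=0010 HI?T → r4=0x29
[6] flags=0010 GE?T → r3=0xdb
[7] flags=0010 EQ?F → skip
[8] flags=0010 → (cmp)
[9] flags=0010 GE?T → r4=0xa0
[10] flags=0010 MI?F → skip

FIX = (r3, 0xdb)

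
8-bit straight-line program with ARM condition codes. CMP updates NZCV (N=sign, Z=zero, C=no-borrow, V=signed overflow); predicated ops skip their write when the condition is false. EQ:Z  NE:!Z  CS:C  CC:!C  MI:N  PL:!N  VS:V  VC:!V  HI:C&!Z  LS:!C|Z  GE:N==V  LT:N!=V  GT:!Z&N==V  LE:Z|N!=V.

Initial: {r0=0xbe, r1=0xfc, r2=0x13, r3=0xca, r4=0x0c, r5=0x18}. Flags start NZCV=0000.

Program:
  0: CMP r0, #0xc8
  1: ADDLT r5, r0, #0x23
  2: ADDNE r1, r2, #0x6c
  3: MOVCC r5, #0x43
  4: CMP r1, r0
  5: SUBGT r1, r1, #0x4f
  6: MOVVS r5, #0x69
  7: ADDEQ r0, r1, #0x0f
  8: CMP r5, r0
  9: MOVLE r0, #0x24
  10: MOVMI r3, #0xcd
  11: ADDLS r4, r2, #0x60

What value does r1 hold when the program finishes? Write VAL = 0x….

VAL = 0x30

[0] flags=1000 → (cmp)
[1] flags=1000 LT?T → r5=0xe1
[2] flags=1000 NE?T → r1=0x7f
[3] flags=1000 CC?T → r5=0x43
[4] flags=1001 → (cmp)
[5] flags=1001 GT?T → r1=0x30
[6] flags=1001 VS?T → r5=0x69
[7] flags=1001 EQ?F → skip
[8] flags=1001 → (cmp)
[9] flags=1001 LE?F → skip
[10] flags=1001 MI?T → r3=0xcd
[11] flags=1001 LS?T → r4=0x73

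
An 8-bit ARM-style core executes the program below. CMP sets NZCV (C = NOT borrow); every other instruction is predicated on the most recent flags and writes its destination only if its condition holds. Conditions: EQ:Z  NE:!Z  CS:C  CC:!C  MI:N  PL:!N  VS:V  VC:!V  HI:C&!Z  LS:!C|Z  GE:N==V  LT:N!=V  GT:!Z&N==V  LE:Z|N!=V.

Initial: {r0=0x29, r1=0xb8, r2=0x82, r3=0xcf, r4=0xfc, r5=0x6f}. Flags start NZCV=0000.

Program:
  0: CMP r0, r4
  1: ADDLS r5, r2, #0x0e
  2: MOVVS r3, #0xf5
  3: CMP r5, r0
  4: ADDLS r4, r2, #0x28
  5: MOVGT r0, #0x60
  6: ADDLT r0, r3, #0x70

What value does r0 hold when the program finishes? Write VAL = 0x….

VAL = 0x3f

0: ✓ CMP  NZCV=0000
1: ✓ ADDLS  r5←0x90
2: · MOVVS
3: ✓ CMP  NZCV=0011
4: · ADDLS
5: · MOVGT
6: ✓ ADDLT  r0←0x3f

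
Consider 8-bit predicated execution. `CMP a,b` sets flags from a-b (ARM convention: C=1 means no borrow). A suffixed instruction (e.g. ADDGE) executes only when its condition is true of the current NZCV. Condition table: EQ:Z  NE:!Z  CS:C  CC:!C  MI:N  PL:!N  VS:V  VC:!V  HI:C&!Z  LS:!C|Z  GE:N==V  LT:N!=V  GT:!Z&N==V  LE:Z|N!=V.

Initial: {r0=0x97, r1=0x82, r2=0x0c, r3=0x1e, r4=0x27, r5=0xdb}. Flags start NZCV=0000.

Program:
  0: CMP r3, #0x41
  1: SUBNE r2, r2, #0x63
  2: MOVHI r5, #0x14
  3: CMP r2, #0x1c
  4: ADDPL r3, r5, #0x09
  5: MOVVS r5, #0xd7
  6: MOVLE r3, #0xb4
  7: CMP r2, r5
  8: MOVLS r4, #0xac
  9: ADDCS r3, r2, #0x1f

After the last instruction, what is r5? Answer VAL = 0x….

0: ✓ CMP  NZCV=1000
1: ✓ SUBNE  r2←0xa9
2: · MOVHI
3: ✓ CMP  NZCV=1010
4: · ADDPL
5: · MOVVS
6: ✓ MOVLE  r3←0xb4
7: ✓ CMP  NZCV=1000
8: ✓ MOVLS  r4←0xac
9: · ADDCS

VAL = 0xdb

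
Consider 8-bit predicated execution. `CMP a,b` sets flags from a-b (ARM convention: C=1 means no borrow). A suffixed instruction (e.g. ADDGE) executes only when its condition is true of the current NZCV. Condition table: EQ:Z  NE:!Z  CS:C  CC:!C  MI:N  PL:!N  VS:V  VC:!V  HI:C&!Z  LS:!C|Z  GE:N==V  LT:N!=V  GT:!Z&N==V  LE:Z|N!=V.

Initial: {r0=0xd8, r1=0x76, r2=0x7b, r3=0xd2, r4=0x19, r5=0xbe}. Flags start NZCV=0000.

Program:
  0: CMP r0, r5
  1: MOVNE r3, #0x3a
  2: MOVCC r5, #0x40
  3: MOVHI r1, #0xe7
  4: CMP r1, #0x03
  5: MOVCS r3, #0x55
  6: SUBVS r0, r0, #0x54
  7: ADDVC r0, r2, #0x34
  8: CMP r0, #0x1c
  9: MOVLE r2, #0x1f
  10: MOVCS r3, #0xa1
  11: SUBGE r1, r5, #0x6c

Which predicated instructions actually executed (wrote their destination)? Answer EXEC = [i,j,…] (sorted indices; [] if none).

EXEC = [1,3,5,7,9,10]

[0] flags=0010 → (cmp)
[1] flags=0010 NE?T → r3=0x3a
[2] flags=0010 CC?F → skip
[3] flags=0010 HI?T → r1=0xe7
[4] flags=1010 → (cmp)
[5] flags=1010 CS?T → r3=0x55
[6] flags=1010 VS?F → skip
[7] flags=1010 VC?T → r0=0xaf
[8] flags=1010 → (cmp)
[9] flags=1010 LE?T → r2=0x1f
[10] flags=1010 CS?T → r3=0xa1
[11] flags=1010 GE?F → skip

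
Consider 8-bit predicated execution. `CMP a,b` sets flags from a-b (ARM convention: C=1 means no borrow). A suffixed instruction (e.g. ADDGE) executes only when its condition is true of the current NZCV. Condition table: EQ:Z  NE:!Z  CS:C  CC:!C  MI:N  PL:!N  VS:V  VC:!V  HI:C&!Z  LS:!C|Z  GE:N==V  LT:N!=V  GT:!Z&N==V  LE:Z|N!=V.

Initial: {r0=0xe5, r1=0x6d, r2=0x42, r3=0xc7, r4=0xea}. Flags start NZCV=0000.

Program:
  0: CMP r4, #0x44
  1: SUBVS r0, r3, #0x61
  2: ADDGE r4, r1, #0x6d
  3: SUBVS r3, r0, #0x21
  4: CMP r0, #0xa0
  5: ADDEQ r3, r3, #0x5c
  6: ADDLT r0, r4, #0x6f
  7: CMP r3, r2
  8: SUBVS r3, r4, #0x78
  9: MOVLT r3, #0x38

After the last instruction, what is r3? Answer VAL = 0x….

0: ✓ CMP  NZCV=1010
1: · SUBVS
2: · ADDGE
3: · SUBVS
4: ✓ CMP  NZCV=0010
5: · ADDEQ
6: · ADDLT
7: ✓ CMP  NZCV=1010
8: · SUBVS
9: ✓ MOVLT  r3←0x38

VAL = 0x38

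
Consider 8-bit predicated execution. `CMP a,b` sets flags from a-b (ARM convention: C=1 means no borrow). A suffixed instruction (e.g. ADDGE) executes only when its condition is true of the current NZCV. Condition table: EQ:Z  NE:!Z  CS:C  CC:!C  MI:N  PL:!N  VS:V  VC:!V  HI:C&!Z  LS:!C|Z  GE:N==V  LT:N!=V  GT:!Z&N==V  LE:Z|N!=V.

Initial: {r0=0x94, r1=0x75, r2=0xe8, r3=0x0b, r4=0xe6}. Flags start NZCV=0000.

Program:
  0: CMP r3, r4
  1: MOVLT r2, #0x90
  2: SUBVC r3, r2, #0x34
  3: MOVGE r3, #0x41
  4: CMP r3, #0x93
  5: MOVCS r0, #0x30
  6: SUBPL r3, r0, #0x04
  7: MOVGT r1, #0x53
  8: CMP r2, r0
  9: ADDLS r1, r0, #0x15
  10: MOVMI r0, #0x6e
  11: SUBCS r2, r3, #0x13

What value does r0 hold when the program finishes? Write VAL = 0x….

0: ✓ CMP  NZCV=0000
1: · MOVLT
2: ✓ SUBVC  r3←0xb4
3: ✓ MOVGE  r3←0x41
4: ✓ CMP  NZCV=1001
5: · MOVCS
6: · SUBPL
7: ✓ MOVGT  r1←0x53
8: ✓ CMP  NZCV=0010
9: · ADDLS
10: · MOVMI
11: ✓ SUBCS  r2←0x2e

VAL = 0x94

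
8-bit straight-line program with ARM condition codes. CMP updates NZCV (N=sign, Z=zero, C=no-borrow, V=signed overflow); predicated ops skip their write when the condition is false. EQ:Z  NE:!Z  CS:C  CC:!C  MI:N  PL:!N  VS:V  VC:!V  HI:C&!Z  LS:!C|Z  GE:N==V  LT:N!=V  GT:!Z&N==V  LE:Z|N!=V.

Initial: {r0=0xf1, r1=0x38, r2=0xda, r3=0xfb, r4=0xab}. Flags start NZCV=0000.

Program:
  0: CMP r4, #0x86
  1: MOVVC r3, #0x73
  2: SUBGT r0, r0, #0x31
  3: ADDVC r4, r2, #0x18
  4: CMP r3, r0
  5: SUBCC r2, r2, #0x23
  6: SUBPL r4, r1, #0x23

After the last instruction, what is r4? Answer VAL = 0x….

[0] flags=0010 → (cmp)
[1] flags=0010 VC?T → r3=0x73
[2] flags=0010 GT?T → r0=0xc0
[3] flags=0010 VC?T → r4=0xf2
[4] flags=1001 → (cmp)
[5] flags=1001 CC?T → r2=0xb7
[6] flags=1001 PL?F → skip

VAL = 0xf2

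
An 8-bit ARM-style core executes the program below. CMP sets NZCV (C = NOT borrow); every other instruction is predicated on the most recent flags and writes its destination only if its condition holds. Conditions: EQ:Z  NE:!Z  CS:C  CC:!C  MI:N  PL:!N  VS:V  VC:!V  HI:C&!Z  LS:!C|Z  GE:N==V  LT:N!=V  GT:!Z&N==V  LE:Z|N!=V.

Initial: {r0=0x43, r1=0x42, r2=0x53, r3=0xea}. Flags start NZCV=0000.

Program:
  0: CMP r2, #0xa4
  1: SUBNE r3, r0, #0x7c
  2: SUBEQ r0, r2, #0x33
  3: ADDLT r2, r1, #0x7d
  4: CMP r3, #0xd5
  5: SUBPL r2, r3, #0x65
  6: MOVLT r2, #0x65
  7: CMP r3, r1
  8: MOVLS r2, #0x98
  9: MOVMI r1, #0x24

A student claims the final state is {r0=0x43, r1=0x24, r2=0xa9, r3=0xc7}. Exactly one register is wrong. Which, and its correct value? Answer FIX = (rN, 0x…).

0: ✓ CMP  NZCV=1001
1: ✓ SUBNE  r3←0xc7
2: · SUBEQ
3: · ADDLT
4: ✓ CMP  NZCV=1000
5: · SUBPL
6: ✓ MOVLT  r2←0x65
7: ✓ CMP  NZCV=1010
8: · MOVLS
9: ✓ MOVMI  r1←0x24

FIX = (r2, 0x65)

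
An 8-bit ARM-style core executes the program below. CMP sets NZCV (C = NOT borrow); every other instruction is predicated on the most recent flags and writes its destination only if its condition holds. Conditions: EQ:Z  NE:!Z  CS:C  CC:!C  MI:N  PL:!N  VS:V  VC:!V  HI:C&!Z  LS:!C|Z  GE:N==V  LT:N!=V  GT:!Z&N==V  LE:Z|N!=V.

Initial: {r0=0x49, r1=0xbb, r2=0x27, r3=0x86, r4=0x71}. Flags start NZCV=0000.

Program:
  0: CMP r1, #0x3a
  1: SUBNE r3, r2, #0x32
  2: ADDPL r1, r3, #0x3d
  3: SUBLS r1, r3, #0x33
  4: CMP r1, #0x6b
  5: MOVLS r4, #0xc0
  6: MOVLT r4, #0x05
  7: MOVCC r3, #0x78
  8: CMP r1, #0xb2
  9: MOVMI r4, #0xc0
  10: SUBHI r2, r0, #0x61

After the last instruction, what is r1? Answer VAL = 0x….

0: ✓ CMP  NZCV=1010
1: ✓ SUBNE  r3←0xf5
2: · ADDPL
3: · SUBLS
4: ✓ CMP  NZCV=0011
5: · MOVLS
6: ✓ MOVLT  r4←0x05
7: · MOVCC
8: ✓ CMP  NZCV=0010
9: · MOVMI
10: ✓ SUBHI  r2←0xe8

VAL = 0xbb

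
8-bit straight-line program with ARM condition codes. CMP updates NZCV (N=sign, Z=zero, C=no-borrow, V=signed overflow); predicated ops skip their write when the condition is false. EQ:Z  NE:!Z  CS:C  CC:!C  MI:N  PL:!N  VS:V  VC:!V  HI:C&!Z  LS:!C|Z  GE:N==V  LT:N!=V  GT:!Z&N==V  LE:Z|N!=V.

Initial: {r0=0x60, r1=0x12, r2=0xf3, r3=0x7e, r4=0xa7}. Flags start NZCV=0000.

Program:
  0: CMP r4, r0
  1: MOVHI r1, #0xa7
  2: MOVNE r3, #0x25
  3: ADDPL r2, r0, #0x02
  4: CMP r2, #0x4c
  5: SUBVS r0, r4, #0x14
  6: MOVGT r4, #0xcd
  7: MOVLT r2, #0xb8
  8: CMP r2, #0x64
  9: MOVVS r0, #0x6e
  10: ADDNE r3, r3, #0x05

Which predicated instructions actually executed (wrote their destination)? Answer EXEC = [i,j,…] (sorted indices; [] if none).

EXEC = [1,2,3,6,10]

0: ✓ CMP  NZCV=0011
1: ✓ MOVHI  r1←0xa7
2: ✓ MOVNE  r3←0x25
3: ✓ ADDPL  r2←0x62
4: ✓ CMP  NZCV=0010
5: · SUBVS
6: ✓ MOVGT  r4←0xcd
7: · MOVLT
8: ✓ CMP  NZCV=1000
9: · MOVVS
10: ✓ ADDNE  r3←0x2a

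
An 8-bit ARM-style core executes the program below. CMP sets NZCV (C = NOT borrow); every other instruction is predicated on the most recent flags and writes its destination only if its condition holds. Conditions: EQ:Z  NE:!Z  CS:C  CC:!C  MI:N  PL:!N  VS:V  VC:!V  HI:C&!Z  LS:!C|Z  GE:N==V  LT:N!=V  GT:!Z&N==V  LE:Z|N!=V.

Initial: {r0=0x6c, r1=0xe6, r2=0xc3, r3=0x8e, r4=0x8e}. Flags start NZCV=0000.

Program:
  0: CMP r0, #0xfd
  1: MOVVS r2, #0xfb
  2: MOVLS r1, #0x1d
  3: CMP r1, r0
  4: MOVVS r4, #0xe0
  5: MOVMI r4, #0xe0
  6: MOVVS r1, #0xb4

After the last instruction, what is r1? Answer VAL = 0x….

VAL = 0x1d

[0] flags=0000 → (cmp)
[1] flags=0000 VS?F → skip
[2] flags=0000 LS?T → r1=0x1d
[3] flags=1000 → (cmp)
[4] flags=1000 VS?F → skip
[5] flags=1000 MI?T → r4=0xe0
[6] flags=1000 VS?F → skip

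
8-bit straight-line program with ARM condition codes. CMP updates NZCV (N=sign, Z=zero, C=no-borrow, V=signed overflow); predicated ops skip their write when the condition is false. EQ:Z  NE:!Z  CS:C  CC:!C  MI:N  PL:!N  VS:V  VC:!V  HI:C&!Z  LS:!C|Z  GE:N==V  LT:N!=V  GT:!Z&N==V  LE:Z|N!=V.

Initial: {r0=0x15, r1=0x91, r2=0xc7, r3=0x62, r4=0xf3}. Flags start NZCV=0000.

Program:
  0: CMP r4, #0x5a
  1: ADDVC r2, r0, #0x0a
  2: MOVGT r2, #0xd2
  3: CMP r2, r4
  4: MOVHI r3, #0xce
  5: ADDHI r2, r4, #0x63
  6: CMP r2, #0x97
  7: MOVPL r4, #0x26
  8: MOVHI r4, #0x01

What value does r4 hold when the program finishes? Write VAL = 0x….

VAL = 0xf3

[0] flags=1010 → (cmp)
[1] flags=1010 VC?T → r2=0x1f
[2] flags=1010 GT?F → skip
[3] flags=0000 → (cmp)
[4] flags=0000 HI?F → skip
[5] flags=0000 HI?F → skip
[6] flags=1001 → (cmp)
[7] flags=1001 PL?F → skip
[8] flags=1001 HI?F → skip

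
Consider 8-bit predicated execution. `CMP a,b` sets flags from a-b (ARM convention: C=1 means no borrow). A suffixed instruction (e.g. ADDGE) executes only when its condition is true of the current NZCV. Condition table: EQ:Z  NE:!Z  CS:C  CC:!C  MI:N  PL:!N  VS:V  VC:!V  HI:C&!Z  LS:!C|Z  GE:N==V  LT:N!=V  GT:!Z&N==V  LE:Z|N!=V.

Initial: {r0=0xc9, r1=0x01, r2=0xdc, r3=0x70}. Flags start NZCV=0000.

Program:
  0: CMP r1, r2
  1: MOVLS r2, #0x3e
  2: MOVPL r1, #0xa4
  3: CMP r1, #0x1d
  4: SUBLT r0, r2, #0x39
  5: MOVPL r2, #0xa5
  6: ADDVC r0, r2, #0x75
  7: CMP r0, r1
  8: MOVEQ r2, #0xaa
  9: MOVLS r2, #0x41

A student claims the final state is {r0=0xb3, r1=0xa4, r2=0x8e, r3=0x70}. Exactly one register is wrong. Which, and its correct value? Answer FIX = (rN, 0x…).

FIX = (r2, 0x3e)

[0] flags=0000 → (cmp)
[1] flags=0000 LS?T → r2=0x3e
[2] flags=0000 PL?T → r1=0xa4
[3] flags=1010 → (cmp)
[4] flags=1010 LT?T → r0=0x05
[5] flags=1010 PL?F → skip
[6] flags=1010 VC?T → r0=0xb3
[7] flags=0010 → (cmp)
[8] flags=0010 EQ?F → skip
[9] flags=0010 LS?F → skip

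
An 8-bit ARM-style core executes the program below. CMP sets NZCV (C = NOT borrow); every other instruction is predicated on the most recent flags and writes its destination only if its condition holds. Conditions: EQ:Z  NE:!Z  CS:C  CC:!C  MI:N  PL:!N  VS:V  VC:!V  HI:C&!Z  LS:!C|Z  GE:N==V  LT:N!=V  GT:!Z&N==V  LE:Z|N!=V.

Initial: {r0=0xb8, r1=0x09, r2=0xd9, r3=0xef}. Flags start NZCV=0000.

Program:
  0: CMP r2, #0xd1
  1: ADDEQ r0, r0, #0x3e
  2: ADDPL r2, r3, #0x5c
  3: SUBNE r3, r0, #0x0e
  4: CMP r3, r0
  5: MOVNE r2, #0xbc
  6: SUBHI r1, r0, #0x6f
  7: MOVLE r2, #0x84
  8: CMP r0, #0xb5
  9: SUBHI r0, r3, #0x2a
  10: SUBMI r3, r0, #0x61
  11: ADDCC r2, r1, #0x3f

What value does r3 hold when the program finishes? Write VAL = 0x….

VAL = 0xaa

0: ✓ CMP  NZCV=0010
1: · ADDEQ
2: ✓ ADDPL  r2←0x4b
3: ✓ SUBNE  r3←0xaa
4: ✓ CMP  NZCV=1000
5: ✓ MOVNE  r2←0xbc
6: · SUBHI
7: ✓ MOVLE  r2←0x84
8: ✓ CMP  NZCV=0010
9: ✓ SUBHI  r0←0x80
10: · SUBMI
11: · ADDCC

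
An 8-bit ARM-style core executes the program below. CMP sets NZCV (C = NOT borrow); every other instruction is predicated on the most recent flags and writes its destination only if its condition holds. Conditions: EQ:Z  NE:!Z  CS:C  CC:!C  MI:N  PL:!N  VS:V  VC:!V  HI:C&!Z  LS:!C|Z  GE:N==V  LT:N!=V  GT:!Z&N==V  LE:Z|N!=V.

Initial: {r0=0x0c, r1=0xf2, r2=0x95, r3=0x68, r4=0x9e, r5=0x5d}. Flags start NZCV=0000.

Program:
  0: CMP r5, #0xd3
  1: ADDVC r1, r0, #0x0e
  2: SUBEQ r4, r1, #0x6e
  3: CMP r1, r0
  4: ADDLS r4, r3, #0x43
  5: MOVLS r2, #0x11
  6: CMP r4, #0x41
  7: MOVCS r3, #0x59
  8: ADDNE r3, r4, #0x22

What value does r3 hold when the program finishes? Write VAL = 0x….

VAL = 0xc0

0: ✓ CMP  NZCV=1001
1: · ADDVC
2: · SUBEQ
3: ✓ CMP  NZCV=1010
4: · ADDLS
5: · MOVLS
6: ✓ CMP  NZCV=0011
7: ✓ MOVCS  r3←0x59
8: ✓ ADDNE  r3←0xc0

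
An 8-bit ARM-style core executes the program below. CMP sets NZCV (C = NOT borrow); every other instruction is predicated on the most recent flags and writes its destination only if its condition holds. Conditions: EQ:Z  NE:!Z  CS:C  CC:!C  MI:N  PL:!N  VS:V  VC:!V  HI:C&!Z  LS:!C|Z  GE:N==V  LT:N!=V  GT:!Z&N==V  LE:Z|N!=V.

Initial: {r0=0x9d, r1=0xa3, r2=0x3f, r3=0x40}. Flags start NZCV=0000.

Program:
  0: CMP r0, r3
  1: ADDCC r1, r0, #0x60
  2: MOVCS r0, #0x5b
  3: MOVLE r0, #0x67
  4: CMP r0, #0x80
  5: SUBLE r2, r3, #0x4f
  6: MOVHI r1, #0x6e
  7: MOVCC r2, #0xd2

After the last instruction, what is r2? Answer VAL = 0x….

0: ✓ CMP  NZCV=0011
1: · ADDCC
2: ✓ MOVCS  r0←0x5b
3: ✓ MOVLE  r0←0x67
4: ✓ CMP  NZCV=1001
5: · SUBLE
6: · MOVHI
7: ✓ MOVCC  r2←0xd2

VAL = 0xd2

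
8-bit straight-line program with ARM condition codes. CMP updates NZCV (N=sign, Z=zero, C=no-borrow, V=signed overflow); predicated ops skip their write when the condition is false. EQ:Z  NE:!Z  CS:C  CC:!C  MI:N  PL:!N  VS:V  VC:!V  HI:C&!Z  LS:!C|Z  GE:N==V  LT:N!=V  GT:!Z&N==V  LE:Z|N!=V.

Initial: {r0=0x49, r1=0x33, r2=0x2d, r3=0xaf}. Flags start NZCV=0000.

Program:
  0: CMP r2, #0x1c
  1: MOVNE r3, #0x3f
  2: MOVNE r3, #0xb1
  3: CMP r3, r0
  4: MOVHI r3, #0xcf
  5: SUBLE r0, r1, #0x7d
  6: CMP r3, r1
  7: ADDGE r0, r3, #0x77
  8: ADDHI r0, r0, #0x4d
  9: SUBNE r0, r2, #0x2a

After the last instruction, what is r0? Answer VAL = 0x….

VAL = 0x03

0: ✓ CMP  NZCV=0010
1: ✓ MOVNE  r3←0x3f
2: ✓ MOVNE  r3←0xb1
3: ✓ CMP  NZCV=0011
4: ✓ MOVHI  r3←0xcf
5: ✓ SUBLE  r0←0xb6
6: ✓ CMP  NZCV=1010
7: · ADDGE
8: ✓ ADDHI  r0←0x03
9: ✓ SUBNE  r0←0x03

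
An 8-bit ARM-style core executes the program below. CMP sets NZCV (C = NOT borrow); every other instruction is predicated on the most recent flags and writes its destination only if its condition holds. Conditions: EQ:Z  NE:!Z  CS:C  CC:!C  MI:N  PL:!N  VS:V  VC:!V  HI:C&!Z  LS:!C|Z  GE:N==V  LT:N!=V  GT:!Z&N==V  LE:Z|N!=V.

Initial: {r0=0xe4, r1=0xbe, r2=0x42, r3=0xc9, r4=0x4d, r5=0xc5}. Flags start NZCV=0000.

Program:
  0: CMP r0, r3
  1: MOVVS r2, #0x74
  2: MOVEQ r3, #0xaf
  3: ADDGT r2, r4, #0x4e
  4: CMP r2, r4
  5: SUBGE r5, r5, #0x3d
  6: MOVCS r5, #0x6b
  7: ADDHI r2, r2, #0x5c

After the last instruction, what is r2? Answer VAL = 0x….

[0] flags=0010 → (cmp)
[1] flags=0010 VS?F → skip
[2] flags=0010 EQ?F → skip
[3] flags=0010 GT?T → r2=0x9b
[4] flags=0011 → (cmp)
[5] flags=0011 GE?F → skip
[6] flags=0011 CS?T → r5=0x6b
[7] flags=0011 HI?T → r2=0xf7

VAL = 0xf7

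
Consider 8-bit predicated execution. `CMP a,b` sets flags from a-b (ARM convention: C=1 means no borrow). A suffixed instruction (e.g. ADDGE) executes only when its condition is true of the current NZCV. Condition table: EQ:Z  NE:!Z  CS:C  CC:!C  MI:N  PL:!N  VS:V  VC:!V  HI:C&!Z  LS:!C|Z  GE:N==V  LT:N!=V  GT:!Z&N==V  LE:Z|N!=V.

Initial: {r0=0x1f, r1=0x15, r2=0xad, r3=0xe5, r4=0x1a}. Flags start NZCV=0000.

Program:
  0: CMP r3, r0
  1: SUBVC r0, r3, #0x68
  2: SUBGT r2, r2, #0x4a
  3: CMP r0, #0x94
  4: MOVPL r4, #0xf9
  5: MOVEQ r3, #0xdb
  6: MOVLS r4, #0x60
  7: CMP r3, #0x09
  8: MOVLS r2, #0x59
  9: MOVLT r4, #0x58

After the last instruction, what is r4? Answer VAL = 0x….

VAL = 0x58

[0] flags=1010 → (cmp)
[1] flags=1010 VC?T → r0=0x7d
[2] flags=1010 GT?F → skip
[3] flags=1001 → (cmp)
[4] flags=1001 PL?F → skip
[5] flags=1001 EQ?F → skip
[6] flags=1001 LS?T → r4=0x60
[7] flags=1010 → (cmp)
[8] flags=1010 LS?F → skip
[9] flags=1010 LT?T → r4=0x58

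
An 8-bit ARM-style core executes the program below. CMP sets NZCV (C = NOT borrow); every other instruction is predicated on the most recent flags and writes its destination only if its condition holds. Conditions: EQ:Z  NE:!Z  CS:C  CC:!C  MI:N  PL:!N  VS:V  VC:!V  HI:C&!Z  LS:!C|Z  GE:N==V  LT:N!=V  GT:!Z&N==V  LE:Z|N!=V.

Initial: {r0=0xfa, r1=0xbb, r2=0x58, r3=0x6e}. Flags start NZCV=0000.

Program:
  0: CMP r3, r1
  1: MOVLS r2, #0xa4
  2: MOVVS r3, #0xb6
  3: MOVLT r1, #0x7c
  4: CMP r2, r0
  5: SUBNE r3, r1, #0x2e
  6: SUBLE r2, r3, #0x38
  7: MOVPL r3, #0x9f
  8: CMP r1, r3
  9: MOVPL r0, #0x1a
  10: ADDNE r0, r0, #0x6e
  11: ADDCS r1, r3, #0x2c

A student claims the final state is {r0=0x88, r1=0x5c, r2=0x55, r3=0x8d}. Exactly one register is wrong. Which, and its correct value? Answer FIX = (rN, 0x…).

0: ✓ CMP  NZCV=1001
1: ✓ MOVLS  r2←0xa4
2: ✓ MOVVS  r3←0xb6
3: · MOVLT
4: ✓ CMP  NZCV=1000
5: ✓ SUBNE  r3←0x8d
6: ✓ SUBLE  r2←0x55
7: · MOVPL
8: ✓ CMP  NZCV=0010
9: ✓ MOVPL  r0←0x1a
10: ✓ ADDNE  r0←0x88
11: ✓ ADDCS  r1←0xb9

FIX = (r1, 0xb9)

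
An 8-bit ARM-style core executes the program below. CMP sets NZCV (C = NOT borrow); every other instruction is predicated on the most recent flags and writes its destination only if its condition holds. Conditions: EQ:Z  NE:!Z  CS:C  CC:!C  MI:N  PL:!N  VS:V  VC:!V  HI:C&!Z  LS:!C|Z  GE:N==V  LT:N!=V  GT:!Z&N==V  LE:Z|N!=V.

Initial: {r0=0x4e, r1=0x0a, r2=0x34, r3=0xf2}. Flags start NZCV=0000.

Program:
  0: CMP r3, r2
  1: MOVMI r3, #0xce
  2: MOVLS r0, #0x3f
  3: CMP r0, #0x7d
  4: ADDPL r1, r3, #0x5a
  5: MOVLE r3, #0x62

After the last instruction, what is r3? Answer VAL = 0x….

[0] flags=1010 → (cmp)
[1] flags=1010 MI?T → r3=0xce
[2] flags=1010 LS?F → skip
[3] flags=1000 → (cmp)
[4] flags=1000 PL?F → skip
[5] flags=1000 LE?T → r3=0x62

VAL = 0x62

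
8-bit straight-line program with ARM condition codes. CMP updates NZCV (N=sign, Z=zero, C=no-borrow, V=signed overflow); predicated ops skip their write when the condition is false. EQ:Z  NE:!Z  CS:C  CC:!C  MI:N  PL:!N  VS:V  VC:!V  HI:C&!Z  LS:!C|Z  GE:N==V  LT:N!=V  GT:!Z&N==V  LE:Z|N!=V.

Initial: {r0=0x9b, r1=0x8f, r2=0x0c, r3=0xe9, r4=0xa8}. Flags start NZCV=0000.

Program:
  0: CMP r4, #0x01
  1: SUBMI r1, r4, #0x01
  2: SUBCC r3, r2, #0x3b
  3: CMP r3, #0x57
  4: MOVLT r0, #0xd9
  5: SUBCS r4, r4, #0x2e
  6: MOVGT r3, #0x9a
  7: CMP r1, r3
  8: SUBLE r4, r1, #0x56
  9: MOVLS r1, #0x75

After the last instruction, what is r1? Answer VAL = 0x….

0: ✓ CMP  NZCV=1010
1: ✓ SUBMI  r1←0xa7
2: · SUBCC
3: ✓ CMP  NZCV=1010
4: ✓ MOVLT  r0←0xd9
5: ✓ SUBCS  r4←0x7a
6: · MOVGT
7: ✓ CMP  NZCV=1000
8: ✓ SUBLE  r4←0x51
9: ✓ MOVLS  r1←0x75

VAL = 0x75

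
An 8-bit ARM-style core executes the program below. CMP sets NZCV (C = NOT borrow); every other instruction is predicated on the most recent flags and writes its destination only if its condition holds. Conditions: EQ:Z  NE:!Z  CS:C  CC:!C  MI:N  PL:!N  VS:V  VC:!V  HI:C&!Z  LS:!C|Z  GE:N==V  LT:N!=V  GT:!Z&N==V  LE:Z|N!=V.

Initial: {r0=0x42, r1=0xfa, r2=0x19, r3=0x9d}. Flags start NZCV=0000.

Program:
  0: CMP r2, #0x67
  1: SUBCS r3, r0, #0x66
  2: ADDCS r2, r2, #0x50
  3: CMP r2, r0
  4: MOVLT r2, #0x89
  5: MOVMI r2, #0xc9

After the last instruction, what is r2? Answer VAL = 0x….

VAL = 0xc9

[0] flags=1000 → (cmp)
[1] flags=1000 CS?F → skip
[2] flags=1000 CS?F → skip
[3] flags=1000 → (cmp)
[4] flags=1000 LT?T → r2=0x89
[5] flags=1000 MI?T → r2=0xc9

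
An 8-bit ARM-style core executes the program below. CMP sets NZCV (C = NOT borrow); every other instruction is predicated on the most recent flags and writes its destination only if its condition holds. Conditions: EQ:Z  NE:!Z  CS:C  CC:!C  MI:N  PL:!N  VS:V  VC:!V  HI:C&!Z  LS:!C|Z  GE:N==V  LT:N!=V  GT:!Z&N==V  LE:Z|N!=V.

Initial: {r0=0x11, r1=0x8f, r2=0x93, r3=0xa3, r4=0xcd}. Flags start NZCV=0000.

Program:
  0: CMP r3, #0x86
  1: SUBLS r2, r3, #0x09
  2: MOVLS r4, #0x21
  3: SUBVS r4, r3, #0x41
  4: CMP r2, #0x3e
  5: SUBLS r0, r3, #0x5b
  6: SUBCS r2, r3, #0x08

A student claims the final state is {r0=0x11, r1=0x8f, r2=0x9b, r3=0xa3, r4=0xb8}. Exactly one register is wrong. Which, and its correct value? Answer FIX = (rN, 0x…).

0: ✓ CMP  NZCV=0010
1: · SUBLS
2: · MOVLS
3: · SUBVS
4: ✓ CMP  NZCV=0011
5: · SUBLS
6: ✓ SUBCS  r2←0x9b

FIX = (r4, 0xcd)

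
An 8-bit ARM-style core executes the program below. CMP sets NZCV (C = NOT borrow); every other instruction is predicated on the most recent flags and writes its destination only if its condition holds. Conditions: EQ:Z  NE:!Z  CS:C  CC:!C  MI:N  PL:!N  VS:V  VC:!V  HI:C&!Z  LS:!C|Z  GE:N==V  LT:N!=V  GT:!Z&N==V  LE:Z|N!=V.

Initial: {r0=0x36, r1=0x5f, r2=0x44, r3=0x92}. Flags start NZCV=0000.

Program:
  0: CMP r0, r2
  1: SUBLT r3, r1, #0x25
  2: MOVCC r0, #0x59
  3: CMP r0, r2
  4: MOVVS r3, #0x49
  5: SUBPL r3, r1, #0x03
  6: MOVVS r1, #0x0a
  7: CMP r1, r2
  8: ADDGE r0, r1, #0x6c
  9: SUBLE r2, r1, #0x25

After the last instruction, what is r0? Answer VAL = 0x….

[0] flags=1000 → (cmp)
[1] flags=1000 LT?T → r3=0x3a
[2] flags=1000 CC?T → r0=0x59
[3] flags=0010 → (cmp)
[4] flags=0010 VS?F → skip
[5] flags=0010 PL?T → r3=0x5c
[6] flags=0010 VS?F → skip
[7] flags=0010 → (cmp)
[8] flags=0010 GE?T → r0=0xcb
[9] flags=0010 LE?F → skip

VAL = 0xcb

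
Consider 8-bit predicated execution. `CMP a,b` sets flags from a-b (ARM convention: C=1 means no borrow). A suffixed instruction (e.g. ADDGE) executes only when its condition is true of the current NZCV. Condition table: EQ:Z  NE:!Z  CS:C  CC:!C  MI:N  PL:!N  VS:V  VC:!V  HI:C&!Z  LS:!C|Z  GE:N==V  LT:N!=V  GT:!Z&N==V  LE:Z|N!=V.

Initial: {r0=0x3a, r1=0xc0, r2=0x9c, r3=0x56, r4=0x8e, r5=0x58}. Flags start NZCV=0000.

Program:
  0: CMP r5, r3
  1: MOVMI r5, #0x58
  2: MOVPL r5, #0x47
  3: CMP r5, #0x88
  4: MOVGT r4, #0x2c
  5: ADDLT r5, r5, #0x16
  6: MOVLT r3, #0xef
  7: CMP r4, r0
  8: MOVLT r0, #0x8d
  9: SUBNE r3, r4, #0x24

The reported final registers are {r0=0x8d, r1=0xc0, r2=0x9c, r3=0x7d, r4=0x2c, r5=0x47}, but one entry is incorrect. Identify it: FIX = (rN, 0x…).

FIX = (r3, 0x08)

[0] flags=0010 → (cmp)
[1] flags=0010 MI?F → skip
[2] flags=0010 PL?T → r5=0x47
[3] flags=1001 → (cmp)
[4] flags=1001 GT?T → r4=0x2c
[5] flags=1001 LT?F → skip
[6] flags=1001 LT?F → skip
[7] flags=1000 → (cmp)
[8] flags=1000 LT?T → r0=0x8d
[9] flags=1000 NE?T → r3=0x08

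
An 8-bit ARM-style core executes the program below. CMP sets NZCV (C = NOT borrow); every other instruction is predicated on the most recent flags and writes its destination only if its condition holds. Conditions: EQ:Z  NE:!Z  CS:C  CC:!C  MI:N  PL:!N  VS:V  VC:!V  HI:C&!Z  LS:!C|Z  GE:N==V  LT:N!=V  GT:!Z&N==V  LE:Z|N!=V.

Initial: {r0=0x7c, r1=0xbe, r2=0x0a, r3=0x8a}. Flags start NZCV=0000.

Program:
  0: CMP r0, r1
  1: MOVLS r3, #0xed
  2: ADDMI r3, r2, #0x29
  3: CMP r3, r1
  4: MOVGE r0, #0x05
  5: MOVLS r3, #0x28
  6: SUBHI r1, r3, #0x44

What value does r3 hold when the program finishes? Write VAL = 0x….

VAL = 0x28

0: ✓ CMP  NZCV=1001
1: ✓ MOVLS  r3←0xed
2: ✓ ADDMI  r3←0x33
3: ✓ CMP  NZCV=0000
4: ✓ MOVGE  r0←0x05
5: ✓ MOVLS  r3←0x28
6: · SUBHI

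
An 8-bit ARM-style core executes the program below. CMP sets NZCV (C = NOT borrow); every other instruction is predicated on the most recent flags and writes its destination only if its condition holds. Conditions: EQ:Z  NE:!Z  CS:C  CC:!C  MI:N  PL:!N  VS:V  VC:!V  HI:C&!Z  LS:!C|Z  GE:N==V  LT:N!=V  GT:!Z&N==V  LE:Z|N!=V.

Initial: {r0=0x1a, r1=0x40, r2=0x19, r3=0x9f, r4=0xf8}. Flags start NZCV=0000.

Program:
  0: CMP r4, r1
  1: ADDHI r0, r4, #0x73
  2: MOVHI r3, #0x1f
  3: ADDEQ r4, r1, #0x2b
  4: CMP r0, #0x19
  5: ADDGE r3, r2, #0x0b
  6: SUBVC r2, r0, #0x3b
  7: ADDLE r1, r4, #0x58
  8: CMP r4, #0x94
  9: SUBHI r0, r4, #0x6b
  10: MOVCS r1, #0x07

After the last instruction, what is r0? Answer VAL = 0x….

[0] flags=1010 → (cmp)
[1] flags=1010 HI?T → r0=0x6b
[2] flags=1010 HI?T → r3=0x1f
[3] flags=1010 EQ?F → skip
[4] flags=0010 → (cmp)
[5] flags=0010 GE?T → r3=0x24
[6] flags=0010 VC?T → r2=0x30
[7] flags=0010 LE?F → skip
[8] flags=0010 → (cmp)
[9] flags=0010 HI?T → r0=0x8d
[10] flags=0010 CS?T → r1=0x07

VAL = 0x8d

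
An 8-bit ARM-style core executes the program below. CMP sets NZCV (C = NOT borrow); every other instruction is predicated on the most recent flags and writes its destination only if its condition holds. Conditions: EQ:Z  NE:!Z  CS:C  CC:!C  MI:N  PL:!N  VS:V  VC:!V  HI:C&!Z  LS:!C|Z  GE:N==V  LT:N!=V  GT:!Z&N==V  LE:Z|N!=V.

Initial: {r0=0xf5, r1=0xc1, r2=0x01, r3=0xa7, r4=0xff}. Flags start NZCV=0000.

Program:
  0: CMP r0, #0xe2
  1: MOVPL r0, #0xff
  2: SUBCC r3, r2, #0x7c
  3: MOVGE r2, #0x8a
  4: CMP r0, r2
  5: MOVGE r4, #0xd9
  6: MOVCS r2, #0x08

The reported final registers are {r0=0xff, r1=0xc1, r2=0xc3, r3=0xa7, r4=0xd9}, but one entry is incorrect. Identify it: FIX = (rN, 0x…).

FIX = (r2, 0x08)

[0] flags=0010 → (cmp)
[1] flags=0010 PL?T → r0=0xff
[2] flags=0010 CC?F → skip
[3] flags=0010 GE?T → r2=0x8a
[4] flags=0010 → (cmp)
[5] flags=0010 GE?T → r4=0xd9
[6] flags=0010 CS?T → r2=0x08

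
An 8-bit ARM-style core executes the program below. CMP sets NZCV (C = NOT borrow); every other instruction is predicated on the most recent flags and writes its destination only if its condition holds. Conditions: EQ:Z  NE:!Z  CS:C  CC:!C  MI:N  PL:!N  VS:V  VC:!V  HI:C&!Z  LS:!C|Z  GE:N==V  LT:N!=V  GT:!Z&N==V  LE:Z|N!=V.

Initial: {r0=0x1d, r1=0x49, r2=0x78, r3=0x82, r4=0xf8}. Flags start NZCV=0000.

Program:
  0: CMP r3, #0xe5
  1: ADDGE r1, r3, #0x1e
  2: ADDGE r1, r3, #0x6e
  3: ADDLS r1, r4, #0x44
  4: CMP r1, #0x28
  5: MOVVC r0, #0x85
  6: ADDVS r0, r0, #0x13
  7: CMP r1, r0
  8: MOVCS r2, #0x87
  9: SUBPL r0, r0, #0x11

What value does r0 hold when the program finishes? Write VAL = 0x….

VAL = 0x85

0: ✓ CMP  NZCV=1000
1: · ADDGE
2: · ADDGE
3: ✓ ADDLS  r1←0x3c
4: ✓ CMP  NZCV=0010
5: ✓ MOVVC  r0←0x85
6: · ADDVS
7: ✓ CMP  NZCV=1001
8: · MOVCS
9: · SUBPL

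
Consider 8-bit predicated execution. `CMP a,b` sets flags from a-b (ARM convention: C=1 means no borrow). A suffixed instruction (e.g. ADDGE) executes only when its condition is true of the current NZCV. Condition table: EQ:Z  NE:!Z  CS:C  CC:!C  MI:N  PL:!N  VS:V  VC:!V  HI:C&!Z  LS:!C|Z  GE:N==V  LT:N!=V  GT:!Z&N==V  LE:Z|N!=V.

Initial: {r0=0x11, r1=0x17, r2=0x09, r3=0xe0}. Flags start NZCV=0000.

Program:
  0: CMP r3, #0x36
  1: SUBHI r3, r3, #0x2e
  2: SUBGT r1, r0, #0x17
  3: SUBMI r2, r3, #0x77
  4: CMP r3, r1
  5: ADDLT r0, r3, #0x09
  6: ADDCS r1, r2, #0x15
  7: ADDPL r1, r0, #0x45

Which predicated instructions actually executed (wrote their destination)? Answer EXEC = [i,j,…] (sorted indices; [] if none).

0: ✓ CMP  NZCV=1010
1: ✓ SUBHI  r3←0xb2
2: · SUBGT
3: ✓ SUBMI  r2←0x3b
4: ✓ CMP  NZCV=1010
5: ✓ ADDLT  r0←0xbb
6: ✓ ADDCS  r1←0x50
7: · ADDPL

EXEC = [1,3,5,6]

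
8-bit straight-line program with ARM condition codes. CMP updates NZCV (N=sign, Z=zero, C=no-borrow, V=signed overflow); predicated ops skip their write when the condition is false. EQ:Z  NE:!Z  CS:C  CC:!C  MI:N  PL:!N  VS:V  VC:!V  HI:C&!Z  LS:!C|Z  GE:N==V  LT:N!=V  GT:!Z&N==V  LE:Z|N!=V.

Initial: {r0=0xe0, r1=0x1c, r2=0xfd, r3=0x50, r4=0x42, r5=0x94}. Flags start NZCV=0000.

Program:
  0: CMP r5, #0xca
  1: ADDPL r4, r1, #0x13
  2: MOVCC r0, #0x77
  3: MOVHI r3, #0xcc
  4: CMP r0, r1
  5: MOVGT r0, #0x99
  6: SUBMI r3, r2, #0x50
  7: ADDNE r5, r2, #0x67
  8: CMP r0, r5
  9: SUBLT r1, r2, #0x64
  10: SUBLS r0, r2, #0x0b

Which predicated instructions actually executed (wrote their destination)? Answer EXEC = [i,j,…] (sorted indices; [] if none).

[0] flags=1000 → (cmp)
[1] flags=1000 PL?F → skip
[2] flags=1000 CC?T → r0=0x77
[3] flags=1000 HI?F → skip
[4] flags=0010 → (cmp)
[5] flags=0010 GT?T → r0=0x99
[6] flags=0010 MI?F → skip
[7] flags=0010 NE?T → r5=0x64
[8] flags=0011 → (cmp)
[9] flags=0011 LT?T → r1=0x99
[10] flags=0011 LS?F → skip

EXEC = [2,5,7,9]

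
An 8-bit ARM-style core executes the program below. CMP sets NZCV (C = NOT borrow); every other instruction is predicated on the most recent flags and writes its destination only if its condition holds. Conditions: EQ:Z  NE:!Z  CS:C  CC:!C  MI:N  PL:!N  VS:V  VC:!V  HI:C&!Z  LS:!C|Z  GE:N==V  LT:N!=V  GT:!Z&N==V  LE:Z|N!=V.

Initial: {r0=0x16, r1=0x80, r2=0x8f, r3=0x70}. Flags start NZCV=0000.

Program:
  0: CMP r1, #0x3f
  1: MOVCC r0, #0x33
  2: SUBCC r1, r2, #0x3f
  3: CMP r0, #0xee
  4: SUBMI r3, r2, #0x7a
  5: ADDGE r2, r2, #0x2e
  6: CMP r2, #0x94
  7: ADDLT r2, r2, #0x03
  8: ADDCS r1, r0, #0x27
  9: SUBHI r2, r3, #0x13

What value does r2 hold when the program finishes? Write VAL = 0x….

0: ✓ CMP  NZCV=0011
1: · MOVCC
2: · SUBCC
3: ✓ CMP  NZCV=0000
4: · SUBMI
5: ✓ ADDGE  r2←0xbd
6: ✓ CMP  NZCV=0010
7: · ADDLT
8: ✓ ADDCS  r1←0x3d
9: ✓ SUBHI  r2←0x5d

VAL = 0x5d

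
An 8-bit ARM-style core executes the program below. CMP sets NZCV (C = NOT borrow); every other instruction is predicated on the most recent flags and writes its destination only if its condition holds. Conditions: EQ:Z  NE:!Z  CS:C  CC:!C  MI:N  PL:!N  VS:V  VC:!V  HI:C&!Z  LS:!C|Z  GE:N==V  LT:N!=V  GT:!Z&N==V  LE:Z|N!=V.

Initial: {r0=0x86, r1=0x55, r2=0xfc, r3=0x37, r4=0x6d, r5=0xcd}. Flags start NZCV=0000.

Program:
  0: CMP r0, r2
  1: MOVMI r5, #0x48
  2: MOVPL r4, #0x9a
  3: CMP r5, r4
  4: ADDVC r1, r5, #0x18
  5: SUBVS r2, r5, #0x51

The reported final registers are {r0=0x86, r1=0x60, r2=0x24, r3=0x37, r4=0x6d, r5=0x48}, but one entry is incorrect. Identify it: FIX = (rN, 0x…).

FIX = (r2, 0xfc)

[0] flags=1000 → (cmp)
[1] flags=1000 MI?T → r5=0x48
[2] flags=1000 PL?F → skip
[3] flags=1000 → (cmp)
[4] flags=1000 VC?T → r1=0x60
[5] flags=1000 VS?F → skip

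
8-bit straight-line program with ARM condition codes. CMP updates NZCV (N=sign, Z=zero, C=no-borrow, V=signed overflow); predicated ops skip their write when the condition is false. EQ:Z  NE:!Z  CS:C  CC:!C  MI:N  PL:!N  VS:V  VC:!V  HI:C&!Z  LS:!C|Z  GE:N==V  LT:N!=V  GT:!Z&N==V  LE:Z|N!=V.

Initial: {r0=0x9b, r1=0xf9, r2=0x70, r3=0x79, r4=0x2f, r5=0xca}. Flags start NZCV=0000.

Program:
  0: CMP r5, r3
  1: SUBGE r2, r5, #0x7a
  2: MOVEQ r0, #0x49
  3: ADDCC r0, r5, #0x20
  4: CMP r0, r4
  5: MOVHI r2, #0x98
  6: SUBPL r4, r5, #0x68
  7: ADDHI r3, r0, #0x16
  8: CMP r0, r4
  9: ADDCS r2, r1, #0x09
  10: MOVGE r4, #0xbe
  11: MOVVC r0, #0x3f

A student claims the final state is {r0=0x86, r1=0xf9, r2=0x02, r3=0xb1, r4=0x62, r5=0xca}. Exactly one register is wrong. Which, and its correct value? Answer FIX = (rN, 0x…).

[0] flags=0011 → (cmp)
[1] flags=0011 GE?F → skip
[2] flags=0011 EQ?F → skip
[3] flags=0011 CC?F → skip
[4] flags=0011 → (cmp)
[5] flags=0011 HI?T → r2=0x98
[6] flags=0011 PL?T → r4=0x62
[7] flags=0011 HI?T → r3=0xb1
[8] flags=0011 → (cmp)
[9] flags=0011 CS?T → r2=0x02
[10] flags=0011 GE?F → skip
[11] flags=0011 VC?F → skip

FIX = (r0, 0x9b)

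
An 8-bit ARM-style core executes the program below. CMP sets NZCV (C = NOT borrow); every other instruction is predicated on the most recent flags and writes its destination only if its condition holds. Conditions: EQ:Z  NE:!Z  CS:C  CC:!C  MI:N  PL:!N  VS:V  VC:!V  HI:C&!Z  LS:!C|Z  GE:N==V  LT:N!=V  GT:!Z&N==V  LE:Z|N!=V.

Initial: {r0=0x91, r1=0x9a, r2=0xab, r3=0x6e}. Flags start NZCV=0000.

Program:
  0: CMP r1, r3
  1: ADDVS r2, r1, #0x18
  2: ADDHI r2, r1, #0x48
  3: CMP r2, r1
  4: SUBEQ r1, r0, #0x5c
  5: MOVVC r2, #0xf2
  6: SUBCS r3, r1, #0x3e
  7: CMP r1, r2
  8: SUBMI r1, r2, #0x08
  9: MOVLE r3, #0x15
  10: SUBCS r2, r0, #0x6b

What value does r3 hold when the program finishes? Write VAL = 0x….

0: ✓ CMP  NZCV=0011
1: ✓ ADDVS  r2←0xb2
2: ✓ ADDHI  r2←0xe2
3: ✓ CMP  NZCV=0010
4: · SUBEQ
5: ✓ MOVVC  r2←0xf2
6: ✓ SUBCS  r3←0x5c
7: ✓ CMP  NZCV=1000
8: ✓ SUBMI  r1←0xea
9: ✓ MOVLE  r3←0x15
10: · SUBCS

VAL = 0x15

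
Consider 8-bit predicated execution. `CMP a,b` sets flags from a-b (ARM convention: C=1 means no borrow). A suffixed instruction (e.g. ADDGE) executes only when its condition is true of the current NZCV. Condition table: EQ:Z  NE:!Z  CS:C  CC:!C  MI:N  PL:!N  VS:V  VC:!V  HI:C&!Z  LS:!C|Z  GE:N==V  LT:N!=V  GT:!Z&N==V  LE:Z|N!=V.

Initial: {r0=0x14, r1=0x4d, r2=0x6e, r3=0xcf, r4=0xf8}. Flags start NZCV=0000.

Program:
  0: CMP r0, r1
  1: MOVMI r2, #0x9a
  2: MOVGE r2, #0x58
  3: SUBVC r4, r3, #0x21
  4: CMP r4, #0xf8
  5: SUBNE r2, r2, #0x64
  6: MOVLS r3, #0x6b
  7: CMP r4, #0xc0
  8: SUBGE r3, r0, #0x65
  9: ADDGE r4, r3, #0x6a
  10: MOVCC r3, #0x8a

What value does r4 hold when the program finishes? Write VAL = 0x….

0: ✓ CMP  NZCV=1000
1: ✓ MOVMI  r2←0x9a
2: · MOVGE
3: ✓ SUBVC  r4←0xae
4: ✓ CMP  NZCV=1000
5: ✓ SUBNE  r2←0x36
6: ✓ MOVLS  r3←0x6b
7: ✓ CMP  NZCV=1000
8: · SUBGE
9: · ADDGE
10: ✓ MOVCC  r3←0x8a

VAL = 0xae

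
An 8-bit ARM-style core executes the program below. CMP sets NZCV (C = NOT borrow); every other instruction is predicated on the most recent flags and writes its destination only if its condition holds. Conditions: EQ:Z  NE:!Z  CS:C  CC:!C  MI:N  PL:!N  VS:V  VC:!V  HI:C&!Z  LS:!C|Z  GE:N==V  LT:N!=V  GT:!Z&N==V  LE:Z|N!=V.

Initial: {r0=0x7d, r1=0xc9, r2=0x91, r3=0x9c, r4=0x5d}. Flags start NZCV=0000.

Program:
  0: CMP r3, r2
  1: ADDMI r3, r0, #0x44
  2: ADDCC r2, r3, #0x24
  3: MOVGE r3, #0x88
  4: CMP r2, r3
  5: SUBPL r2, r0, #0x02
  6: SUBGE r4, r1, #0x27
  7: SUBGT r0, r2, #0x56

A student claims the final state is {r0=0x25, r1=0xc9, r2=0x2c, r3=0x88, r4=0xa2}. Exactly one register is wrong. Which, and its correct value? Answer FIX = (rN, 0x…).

0: ✓ CMP  NZCV=0010
1: · ADDMI
2: · ADDCC
3: ✓ MOVGE  r3←0x88
4: ✓ CMP  NZCV=0010
5: ✓ SUBPL  r2←0x7b
6: ✓ SUBGE  r4←0xa2
7: ✓ SUBGT  r0←0x25

FIX = (r2, 0x7b)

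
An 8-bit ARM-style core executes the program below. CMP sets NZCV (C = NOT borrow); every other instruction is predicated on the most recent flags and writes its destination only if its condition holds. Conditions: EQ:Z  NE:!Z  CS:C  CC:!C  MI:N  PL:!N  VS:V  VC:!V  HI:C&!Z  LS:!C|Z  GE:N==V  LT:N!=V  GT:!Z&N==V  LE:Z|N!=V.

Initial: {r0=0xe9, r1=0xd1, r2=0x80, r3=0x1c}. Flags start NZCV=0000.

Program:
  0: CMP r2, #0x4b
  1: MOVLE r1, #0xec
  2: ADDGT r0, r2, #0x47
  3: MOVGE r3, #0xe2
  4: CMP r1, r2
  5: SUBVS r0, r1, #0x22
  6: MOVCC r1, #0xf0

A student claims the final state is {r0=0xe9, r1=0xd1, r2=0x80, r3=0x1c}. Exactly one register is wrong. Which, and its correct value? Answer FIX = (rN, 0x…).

[0] flags=0011 → (cmp)
[1] flags=0011 LE?T → r1=0xec
[2] flags=0011 GT?F → skip
[3] flags=0011 GE?F → skip
[4] flags=0010 → (cmp)
[5] flags=0010 VS?F → skip
[6] flags=0010 CC?F → skip

FIX = (r1, 0xec)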